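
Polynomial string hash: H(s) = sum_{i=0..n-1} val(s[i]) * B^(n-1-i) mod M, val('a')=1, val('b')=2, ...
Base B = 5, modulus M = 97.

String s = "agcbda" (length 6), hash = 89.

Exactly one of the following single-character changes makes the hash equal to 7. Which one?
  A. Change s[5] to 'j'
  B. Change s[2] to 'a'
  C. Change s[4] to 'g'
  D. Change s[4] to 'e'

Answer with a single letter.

Answer: C

Derivation:
Option A: s[5]='a'->'j', delta=(10-1)*5^0 mod 97 = 9, hash=89+9 mod 97 = 1
Option B: s[2]='c'->'a', delta=(1-3)*5^3 mod 97 = 41, hash=89+41 mod 97 = 33
Option C: s[4]='d'->'g', delta=(7-4)*5^1 mod 97 = 15, hash=89+15 mod 97 = 7 <-- target
Option D: s[4]='d'->'e', delta=(5-4)*5^1 mod 97 = 5, hash=89+5 mod 97 = 94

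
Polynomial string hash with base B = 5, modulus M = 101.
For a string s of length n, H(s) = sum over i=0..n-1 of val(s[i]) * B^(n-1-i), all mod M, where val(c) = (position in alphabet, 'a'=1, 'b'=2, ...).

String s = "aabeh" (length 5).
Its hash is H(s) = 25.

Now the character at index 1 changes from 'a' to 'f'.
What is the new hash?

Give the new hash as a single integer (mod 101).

val('a') = 1, val('f') = 6
Position k = 1, exponent = n-1-k = 3
B^3 mod M = 5^3 mod 101 = 24
Delta = (6 - 1) * 24 mod 101 = 19
New hash = (25 + 19) mod 101 = 44

Answer: 44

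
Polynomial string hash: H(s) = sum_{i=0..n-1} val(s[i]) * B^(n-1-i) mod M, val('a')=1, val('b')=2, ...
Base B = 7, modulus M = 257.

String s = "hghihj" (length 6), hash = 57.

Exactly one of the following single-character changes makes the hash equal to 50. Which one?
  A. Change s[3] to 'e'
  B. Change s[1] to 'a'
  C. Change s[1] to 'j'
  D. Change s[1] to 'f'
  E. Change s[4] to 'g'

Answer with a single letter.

Option A: s[3]='i'->'e', delta=(5-9)*7^2 mod 257 = 61, hash=57+61 mod 257 = 118
Option B: s[1]='g'->'a', delta=(1-7)*7^4 mod 257 = 243, hash=57+243 mod 257 = 43
Option C: s[1]='g'->'j', delta=(10-7)*7^4 mod 257 = 7, hash=57+7 mod 257 = 64
Option D: s[1]='g'->'f', delta=(6-7)*7^4 mod 257 = 169, hash=57+169 mod 257 = 226
Option E: s[4]='h'->'g', delta=(7-8)*7^1 mod 257 = 250, hash=57+250 mod 257 = 50 <-- target

Answer: E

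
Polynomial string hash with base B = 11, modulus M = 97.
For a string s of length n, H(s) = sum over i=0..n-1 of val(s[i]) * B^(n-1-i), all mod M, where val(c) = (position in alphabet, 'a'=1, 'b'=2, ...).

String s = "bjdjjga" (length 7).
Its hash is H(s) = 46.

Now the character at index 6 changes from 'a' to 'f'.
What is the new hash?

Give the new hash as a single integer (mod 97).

Answer: 51

Derivation:
val('a') = 1, val('f') = 6
Position k = 6, exponent = n-1-k = 0
B^0 mod M = 11^0 mod 97 = 1
Delta = (6 - 1) * 1 mod 97 = 5
New hash = (46 + 5) mod 97 = 51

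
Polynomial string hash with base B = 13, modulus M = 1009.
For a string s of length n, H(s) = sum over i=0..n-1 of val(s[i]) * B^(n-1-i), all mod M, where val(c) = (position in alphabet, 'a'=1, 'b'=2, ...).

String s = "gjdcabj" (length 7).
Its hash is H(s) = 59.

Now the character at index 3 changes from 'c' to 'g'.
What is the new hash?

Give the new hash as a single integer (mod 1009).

val('c') = 3, val('g') = 7
Position k = 3, exponent = n-1-k = 3
B^3 mod M = 13^3 mod 1009 = 179
Delta = (7 - 3) * 179 mod 1009 = 716
New hash = (59 + 716) mod 1009 = 775

Answer: 775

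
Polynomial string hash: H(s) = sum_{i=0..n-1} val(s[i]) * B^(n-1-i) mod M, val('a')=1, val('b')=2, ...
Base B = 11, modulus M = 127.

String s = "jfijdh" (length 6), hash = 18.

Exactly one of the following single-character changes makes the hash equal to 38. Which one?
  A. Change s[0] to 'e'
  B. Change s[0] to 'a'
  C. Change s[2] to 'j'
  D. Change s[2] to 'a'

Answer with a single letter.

Option A: s[0]='j'->'e', delta=(5-10)*11^5 mod 127 = 52, hash=18+52 mod 127 = 70
Option B: s[0]='j'->'a', delta=(1-10)*11^5 mod 127 = 119, hash=18+119 mod 127 = 10
Option C: s[2]='i'->'j', delta=(10-9)*11^3 mod 127 = 61, hash=18+61 mod 127 = 79
Option D: s[2]='i'->'a', delta=(1-9)*11^3 mod 127 = 20, hash=18+20 mod 127 = 38 <-- target

Answer: D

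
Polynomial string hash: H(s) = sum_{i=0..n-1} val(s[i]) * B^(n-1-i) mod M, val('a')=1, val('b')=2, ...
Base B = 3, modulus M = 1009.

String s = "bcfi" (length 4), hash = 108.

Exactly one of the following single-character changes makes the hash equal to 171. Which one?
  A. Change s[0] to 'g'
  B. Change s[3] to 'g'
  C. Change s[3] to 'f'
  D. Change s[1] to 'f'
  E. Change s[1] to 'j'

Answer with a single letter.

Option A: s[0]='b'->'g', delta=(7-2)*3^3 mod 1009 = 135, hash=108+135 mod 1009 = 243
Option B: s[3]='i'->'g', delta=(7-9)*3^0 mod 1009 = 1007, hash=108+1007 mod 1009 = 106
Option C: s[3]='i'->'f', delta=(6-9)*3^0 mod 1009 = 1006, hash=108+1006 mod 1009 = 105
Option D: s[1]='c'->'f', delta=(6-3)*3^2 mod 1009 = 27, hash=108+27 mod 1009 = 135
Option E: s[1]='c'->'j', delta=(10-3)*3^2 mod 1009 = 63, hash=108+63 mod 1009 = 171 <-- target

Answer: E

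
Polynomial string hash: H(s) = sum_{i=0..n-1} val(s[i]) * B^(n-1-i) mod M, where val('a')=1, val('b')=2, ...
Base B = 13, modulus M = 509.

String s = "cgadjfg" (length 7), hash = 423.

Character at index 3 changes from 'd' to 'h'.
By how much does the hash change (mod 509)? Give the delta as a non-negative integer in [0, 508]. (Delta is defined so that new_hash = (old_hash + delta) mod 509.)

Answer: 135

Derivation:
Delta formula: (val(new) - val(old)) * B^(n-1-k) mod M
  val('h') - val('d') = 8 - 4 = 4
  B^(n-1-k) = 13^3 mod 509 = 161
  Delta = 4 * 161 mod 509 = 135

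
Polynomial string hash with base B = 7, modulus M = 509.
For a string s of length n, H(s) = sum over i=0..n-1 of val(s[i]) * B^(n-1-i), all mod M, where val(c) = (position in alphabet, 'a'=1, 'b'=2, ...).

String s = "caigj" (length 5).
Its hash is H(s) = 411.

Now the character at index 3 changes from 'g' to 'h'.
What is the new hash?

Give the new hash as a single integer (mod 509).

val('g') = 7, val('h') = 8
Position k = 3, exponent = n-1-k = 1
B^1 mod M = 7^1 mod 509 = 7
Delta = (8 - 7) * 7 mod 509 = 7
New hash = (411 + 7) mod 509 = 418

Answer: 418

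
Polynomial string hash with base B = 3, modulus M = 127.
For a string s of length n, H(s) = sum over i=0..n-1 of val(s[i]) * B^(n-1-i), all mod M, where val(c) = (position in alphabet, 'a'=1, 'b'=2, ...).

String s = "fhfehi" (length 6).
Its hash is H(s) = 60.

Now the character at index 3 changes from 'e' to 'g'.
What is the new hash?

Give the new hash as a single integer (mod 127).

Answer: 78

Derivation:
val('e') = 5, val('g') = 7
Position k = 3, exponent = n-1-k = 2
B^2 mod M = 3^2 mod 127 = 9
Delta = (7 - 5) * 9 mod 127 = 18
New hash = (60 + 18) mod 127 = 78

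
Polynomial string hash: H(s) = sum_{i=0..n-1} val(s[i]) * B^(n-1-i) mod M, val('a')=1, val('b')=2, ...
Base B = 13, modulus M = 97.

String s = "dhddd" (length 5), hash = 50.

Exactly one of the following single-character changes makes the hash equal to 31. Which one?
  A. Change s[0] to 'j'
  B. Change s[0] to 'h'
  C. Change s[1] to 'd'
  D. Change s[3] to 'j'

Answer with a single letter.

Answer: D

Derivation:
Option A: s[0]='d'->'j', delta=(10-4)*13^4 mod 97 = 64, hash=50+64 mod 97 = 17
Option B: s[0]='d'->'h', delta=(8-4)*13^4 mod 97 = 75, hash=50+75 mod 97 = 28
Option C: s[1]='h'->'d', delta=(4-8)*13^3 mod 97 = 39, hash=50+39 mod 97 = 89
Option D: s[3]='d'->'j', delta=(10-4)*13^1 mod 97 = 78, hash=50+78 mod 97 = 31 <-- target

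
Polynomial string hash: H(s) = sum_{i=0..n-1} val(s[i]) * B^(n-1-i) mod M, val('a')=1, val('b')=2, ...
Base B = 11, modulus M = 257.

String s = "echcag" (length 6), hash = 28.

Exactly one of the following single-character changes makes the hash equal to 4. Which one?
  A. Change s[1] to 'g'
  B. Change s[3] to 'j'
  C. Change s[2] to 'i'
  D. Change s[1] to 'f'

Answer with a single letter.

Answer: D

Derivation:
Option A: s[1]='c'->'g', delta=(7-3)*11^4 mod 257 = 225, hash=28+225 mod 257 = 253
Option B: s[3]='c'->'j', delta=(10-3)*11^2 mod 257 = 76, hash=28+76 mod 257 = 104
Option C: s[2]='h'->'i', delta=(9-8)*11^3 mod 257 = 46, hash=28+46 mod 257 = 74
Option D: s[1]='c'->'f', delta=(6-3)*11^4 mod 257 = 233, hash=28+233 mod 257 = 4 <-- target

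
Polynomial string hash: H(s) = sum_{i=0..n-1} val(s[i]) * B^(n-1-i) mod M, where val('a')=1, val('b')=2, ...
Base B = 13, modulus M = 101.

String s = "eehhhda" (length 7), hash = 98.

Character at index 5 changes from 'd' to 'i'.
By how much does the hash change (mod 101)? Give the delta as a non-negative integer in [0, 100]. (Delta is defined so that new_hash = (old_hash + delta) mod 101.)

Answer: 65

Derivation:
Delta formula: (val(new) - val(old)) * B^(n-1-k) mod M
  val('i') - val('d') = 9 - 4 = 5
  B^(n-1-k) = 13^1 mod 101 = 13
  Delta = 5 * 13 mod 101 = 65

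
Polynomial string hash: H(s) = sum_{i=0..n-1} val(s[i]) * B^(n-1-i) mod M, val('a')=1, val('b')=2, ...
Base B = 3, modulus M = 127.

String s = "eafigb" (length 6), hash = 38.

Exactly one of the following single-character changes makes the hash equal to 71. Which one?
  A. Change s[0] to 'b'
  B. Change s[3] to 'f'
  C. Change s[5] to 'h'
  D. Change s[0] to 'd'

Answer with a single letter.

Option A: s[0]='e'->'b', delta=(2-5)*3^5 mod 127 = 33, hash=38+33 mod 127 = 71 <-- target
Option B: s[3]='i'->'f', delta=(6-9)*3^2 mod 127 = 100, hash=38+100 mod 127 = 11
Option C: s[5]='b'->'h', delta=(8-2)*3^0 mod 127 = 6, hash=38+6 mod 127 = 44
Option D: s[0]='e'->'d', delta=(4-5)*3^5 mod 127 = 11, hash=38+11 mod 127 = 49

Answer: A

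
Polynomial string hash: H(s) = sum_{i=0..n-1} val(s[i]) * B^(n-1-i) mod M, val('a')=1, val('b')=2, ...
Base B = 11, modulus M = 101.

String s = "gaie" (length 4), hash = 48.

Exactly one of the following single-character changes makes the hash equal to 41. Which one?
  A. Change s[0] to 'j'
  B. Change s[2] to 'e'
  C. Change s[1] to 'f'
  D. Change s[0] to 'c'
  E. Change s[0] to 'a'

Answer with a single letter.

Answer: E

Derivation:
Option A: s[0]='g'->'j', delta=(10-7)*11^3 mod 101 = 54, hash=48+54 mod 101 = 1
Option B: s[2]='i'->'e', delta=(5-9)*11^1 mod 101 = 57, hash=48+57 mod 101 = 4
Option C: s[1]='a'->'f', delta=(6-1)*11^2 mod 101 = 100, hash=48+100 mod 101 = 47
Option D: s[0]='g'->'c', delta=(3-7)*11^3 mod 101 = 29, hash=48+29 mod 101 = 77
Option E: s[0]='g'->'a', delta=(1-7)*11^3 mod 101 = 94, hash=48+94 mod 101 = 41 <-- target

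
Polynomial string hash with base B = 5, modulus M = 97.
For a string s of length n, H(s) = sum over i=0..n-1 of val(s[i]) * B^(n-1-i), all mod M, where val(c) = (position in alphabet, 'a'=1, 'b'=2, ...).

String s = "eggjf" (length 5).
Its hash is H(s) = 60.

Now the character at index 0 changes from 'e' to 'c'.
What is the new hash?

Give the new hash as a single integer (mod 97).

Answer: 71

Derivation:
val('e') = 5, val('c') = 3
Position k = 0, exponent = n-1-k = 4
B^4 mod M = 5^4 mod 97 = 43
Delta = (3 - 5) * 43 mod 97 = 11
New hash = (60 + 11) mod 97 = 71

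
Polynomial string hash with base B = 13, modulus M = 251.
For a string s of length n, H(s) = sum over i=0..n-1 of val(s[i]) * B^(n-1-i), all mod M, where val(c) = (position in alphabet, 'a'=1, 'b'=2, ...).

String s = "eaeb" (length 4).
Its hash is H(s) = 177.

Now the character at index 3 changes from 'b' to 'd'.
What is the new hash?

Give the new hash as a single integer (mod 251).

val('b') = 2, val('d') = 4
Position k = 3, exponent = n-1-k = 0
B^0 mod M = 13^0 mod 251 = 1
Delta = (4 - 2) * 1 mod 251 = 2
New hash = (177 + 2) mod 251 = 179

Answer: 179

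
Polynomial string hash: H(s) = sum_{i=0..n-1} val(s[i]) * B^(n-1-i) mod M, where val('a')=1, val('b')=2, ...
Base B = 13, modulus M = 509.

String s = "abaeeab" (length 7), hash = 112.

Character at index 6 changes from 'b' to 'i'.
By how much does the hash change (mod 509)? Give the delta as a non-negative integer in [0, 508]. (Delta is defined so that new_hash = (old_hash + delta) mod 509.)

Delta formula: (val(new) - val(old)) * B^(n-1-k) mod M
  val('i') - val('b') = 9 - 2 = 7
  B^(n-1-k) = 13^0 mod 509 = 1
  Delta = 7 * 1 mod 509 = 7

Answer: 7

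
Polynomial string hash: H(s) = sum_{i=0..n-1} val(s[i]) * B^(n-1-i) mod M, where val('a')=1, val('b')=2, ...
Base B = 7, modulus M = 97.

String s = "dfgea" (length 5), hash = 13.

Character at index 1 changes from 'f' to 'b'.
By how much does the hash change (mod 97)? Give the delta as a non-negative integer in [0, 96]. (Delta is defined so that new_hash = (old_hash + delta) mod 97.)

Delta formula: (val(new) - val(old)) * B^(n-1-k) mod M
  val('b') - val('f') = 2 - 6 = -4
  B^(n-1-k) = 7^3 mod 97 = 52
  Delta = -4 * 52 mod 97 = 83

Answer: 83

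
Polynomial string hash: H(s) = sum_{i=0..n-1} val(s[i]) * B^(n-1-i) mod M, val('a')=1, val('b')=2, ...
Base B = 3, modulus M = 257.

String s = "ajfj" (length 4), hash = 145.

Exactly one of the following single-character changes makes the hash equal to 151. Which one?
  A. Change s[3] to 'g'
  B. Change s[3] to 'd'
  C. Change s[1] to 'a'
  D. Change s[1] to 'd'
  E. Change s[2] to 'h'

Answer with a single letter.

Answer: E

Derivation:
Option A: s[3]='j'->'g', delta=(7-10)*3^0 mod 257 = 254, hash=145+254 mod 257 = 142
Option B: s[3]='j'->'d', delta=(4-10)*3^0 mod 257 = 251, hash=145+251 mod 257 = 139
Option C: s[1]='j'->'a', delta=(1-10)*3^2 mod 257 = 176, hash=145+176 mod 257 = 64
Option D: s[1]='j'->'d', delta=(4-10)*3^2 mod 257 = 203, hash=145+203 mod 257 = 91
Option E: s[2]='f'->'h', delta=(8-6)*3^1 mod 257 = 6, hash=145+6 mod 257 = 151 <-- target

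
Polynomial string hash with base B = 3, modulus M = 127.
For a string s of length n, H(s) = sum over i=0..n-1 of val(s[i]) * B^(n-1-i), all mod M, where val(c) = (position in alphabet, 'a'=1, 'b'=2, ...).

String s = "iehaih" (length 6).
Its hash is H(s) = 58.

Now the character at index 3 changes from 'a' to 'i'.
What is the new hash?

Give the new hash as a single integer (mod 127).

val('a') = 1, val('i') = 9
Position k = 3, exponent = n-1-k = 2
B^2 mod M = 3^2 mod 127 = 9
Delta = (9 - 1) * 9 mod 127 = 72
New hash = (58 + 72) mod 127 = 3

Answer: 3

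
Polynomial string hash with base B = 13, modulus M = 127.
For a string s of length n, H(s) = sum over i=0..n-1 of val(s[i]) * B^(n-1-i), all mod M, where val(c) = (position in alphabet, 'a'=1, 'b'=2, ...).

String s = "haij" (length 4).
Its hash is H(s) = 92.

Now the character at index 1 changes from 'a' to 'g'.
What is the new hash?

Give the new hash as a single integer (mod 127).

val('a') = 1, val('g') = 7
Position k = 1, exponent = n-1-k = 2
B^2 mod M = 13^2 mod 127 = 42
Delta = (7 - 1) * 42 mod 127 = 125
New hash = (92 + 125) mod 127 = 90

Answer: 90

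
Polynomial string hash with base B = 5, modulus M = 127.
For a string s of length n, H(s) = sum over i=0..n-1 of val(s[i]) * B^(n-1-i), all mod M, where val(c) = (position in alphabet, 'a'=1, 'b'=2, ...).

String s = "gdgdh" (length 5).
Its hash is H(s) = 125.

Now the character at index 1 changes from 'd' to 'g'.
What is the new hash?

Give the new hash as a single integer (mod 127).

Answer: 119

Derivation:
val('d') = 4, val('g') = 7
Position k = 1, exponent = n-1-k = 3
B^3 mod M = 5^3 mod 127 = 125
Delta = (7 - 4) * 125 mod 127 = 121
New hash = (125 + 121) mod 127 = 119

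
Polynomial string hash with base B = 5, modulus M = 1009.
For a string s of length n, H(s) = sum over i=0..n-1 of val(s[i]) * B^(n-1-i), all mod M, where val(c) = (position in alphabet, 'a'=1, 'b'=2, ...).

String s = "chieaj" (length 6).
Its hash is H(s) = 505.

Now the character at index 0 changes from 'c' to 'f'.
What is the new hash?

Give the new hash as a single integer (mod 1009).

val('c') = 3, val('f') = 6
Position k = 0, exponent = n-1-k = 5
B^5 mod M = 5^5 mod 1009 = 98
Delta = (6 - 3) * 98 mod 1009 = 294
New hash = (505 + 294) mod 1009 = 799

Answer: 799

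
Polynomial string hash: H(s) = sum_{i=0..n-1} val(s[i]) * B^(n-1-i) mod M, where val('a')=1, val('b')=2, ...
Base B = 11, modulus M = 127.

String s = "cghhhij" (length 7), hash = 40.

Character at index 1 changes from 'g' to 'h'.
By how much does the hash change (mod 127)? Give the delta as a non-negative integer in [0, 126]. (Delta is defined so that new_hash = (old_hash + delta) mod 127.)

Delta formula: (val(new) - val(old)) * B^(n-1-k) mod M
  val('h') - val('g') = 8 - 7 = 1
  B^(n-1-k) = 11^5 mod 127 = 15
  Delta = 1 * 15 mod 127 = 15

Answer: 15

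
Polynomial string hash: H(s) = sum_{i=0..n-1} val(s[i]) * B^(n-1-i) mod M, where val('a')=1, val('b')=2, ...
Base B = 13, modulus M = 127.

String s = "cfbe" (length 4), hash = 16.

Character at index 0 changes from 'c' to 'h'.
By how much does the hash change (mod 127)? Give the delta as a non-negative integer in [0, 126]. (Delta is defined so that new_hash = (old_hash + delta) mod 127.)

Answer: 63

Derivation:
Delta formula: (val(new) - val(old)) * B^(n-1-k) mod M
  val('h') - val('c') = 8 - 3 = 5
  B^(n-1-k) = 13^3 mod 127 = 38
  Delta = 5 * 38 mod 127 = 63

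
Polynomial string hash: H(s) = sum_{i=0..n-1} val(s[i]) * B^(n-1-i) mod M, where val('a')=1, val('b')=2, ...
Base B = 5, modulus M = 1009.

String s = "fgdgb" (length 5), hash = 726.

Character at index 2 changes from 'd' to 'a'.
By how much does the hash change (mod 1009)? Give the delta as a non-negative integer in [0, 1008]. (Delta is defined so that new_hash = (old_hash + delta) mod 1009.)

Answer: 934

Derivation:
Delta formula: (val(new) - val(old)) * B^(n-1-k) mod M
  val('a') - val('d') = 1 - 4 = -3
  B^(n-1-k) = 5^2 mod 1009 = 25
  Delta = -3 * 25 mod 1009 = 934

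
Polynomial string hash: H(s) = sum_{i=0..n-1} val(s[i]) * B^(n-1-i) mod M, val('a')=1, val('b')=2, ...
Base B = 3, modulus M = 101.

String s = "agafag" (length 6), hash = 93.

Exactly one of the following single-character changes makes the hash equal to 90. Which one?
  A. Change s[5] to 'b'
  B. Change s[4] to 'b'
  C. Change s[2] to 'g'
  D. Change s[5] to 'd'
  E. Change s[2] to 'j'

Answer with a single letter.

Answer: D

Derivation:
Option A: s[5]='g'->'b', delta=(2-7)*3^0 mod 101 = 96, hash=93+96 mod 101 = 88
Option B: s[4]='a'->'b', delta=(2-1)*3^1 mod 101 = 3, hash=93+3 mod 101 = 96
Option C: s[2]='a'->'g', delta=(7-1)*3^3 mod 101 = 61, hash=93+61 mod 101 = 53
Option D: s[5]='g'->'d', delta=(4-7)*3^0 mod 101 = 98, hash=93+98 mod 101 = 90 <-- target
Option E: s[2]='a'->'j', delta=(10-1)*3^3 mod 101 = 41, hash=93+41 mod 101 = 33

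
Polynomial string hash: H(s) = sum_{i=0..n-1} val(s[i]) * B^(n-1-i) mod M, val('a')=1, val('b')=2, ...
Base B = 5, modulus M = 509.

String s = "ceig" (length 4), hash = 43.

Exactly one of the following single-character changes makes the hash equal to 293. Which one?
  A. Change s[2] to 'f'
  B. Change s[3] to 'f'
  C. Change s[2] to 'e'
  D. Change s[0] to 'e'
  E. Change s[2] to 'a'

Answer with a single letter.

Option A: s[2]='i'->'f', delta=(6-9)*5^1 mod 509 = 494, hash=43+494 mod 509 = 28
Option B: s[3]='g'->'f', delta=(6-7)*5^0 mod 509 = 508, hash=43+508 mod 509 = 42
Option C: s[2]='i'->'e', delta=(5-9)*5^1 mod 509 = 489, hash=43+489 mod 509 = 23
Option D: s[0]='c'->'e', delta=(5-3)*5^3 mod 509 = 250, hash=43+250 mod 509 = 293 <-- target
Option E: s[2]='i'->'a', delta=(1-9)*5^1 mod 509 = 469, hash=43+469 mod 509 = 3

Answer: D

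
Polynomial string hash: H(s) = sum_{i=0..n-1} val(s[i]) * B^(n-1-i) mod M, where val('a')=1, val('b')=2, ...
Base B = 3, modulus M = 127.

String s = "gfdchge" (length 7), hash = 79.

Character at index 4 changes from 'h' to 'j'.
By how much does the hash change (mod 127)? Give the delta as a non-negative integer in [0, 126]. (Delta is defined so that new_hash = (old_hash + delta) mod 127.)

Answer: 18

Derivation:
Delta formula: (val(new) - val(old)) * B^(n-1-k) mod M
  val('j') - val('h') = 10 - 8 = 2
  B^(n-1-k) = 3^2 mod 127 = 9
  Delta = 2 * 9 mod 127 = 18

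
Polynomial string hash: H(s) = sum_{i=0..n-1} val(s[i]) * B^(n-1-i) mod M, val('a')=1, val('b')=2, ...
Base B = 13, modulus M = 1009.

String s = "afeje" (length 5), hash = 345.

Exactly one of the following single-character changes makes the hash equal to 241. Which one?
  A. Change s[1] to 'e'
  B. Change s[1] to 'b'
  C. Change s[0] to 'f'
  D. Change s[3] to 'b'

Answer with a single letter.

Option A: s[1]='f'->'e', delta=(5-6)*13^3 mod 1009 = 830, hash=345+830 mod 1009 = 166
Option B: s[1]='f'->'b', delta=(2-6)*13^3 mod 1009 = 293, hash=345+293 mod 1009 = 638
Option C: s[0]='a'->'f', delta=(6-1)*13^4 mod 1009 = 536, hash=345+536 mod 1009 = 881
Option D: s[3]='j'->'b', delta=(2-10)*13^1 mod 1009 = 905, hash=345+905 mod 1009 = 241 <-- target

Answer: D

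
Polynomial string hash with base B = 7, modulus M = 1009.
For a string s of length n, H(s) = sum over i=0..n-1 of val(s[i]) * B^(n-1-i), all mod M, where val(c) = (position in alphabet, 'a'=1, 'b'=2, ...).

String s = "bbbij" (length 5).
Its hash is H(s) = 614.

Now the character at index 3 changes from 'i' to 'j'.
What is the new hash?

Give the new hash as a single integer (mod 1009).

val('i') = 9, val('j') = 10
Position k = 3, exponent = n-1-k = 1
B^1 mod M = 7^1 mod 1009 = 7
Delta = (10 - 9) * 7 mod 1009 = 7
New hash = (614 + 7) mod 1009 = 621

Answer: 621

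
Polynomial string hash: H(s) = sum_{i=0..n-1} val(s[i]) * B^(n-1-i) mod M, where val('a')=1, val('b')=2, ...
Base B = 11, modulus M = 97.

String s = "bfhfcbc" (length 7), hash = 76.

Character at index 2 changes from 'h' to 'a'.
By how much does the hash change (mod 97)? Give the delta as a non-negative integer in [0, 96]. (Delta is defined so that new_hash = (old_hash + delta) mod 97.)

Answer: 42

Derivation:
Delta formula: (val(new) - val(old)) * B^(n-1-k) mod M
  val('a') - val('h') = 1 - 8 = -7
  B^(n-1-k) = 11^4 mod 97 = 91
  Delta = -7 * 91 mod 97 = 42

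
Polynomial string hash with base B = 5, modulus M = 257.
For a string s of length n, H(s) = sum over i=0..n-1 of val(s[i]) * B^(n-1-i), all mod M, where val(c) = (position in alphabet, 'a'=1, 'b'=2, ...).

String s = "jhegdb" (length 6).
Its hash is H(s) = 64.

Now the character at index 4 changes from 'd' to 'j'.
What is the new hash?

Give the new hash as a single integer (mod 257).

val('d') = 4, val('j') = 10
Position k = 4, exponent = n-1-k = 1
B^1 mod M = 5^1 mod 257 = 5
Delta = (10 - 4) * 5 mod 257 = 30
New hash = (64 + 30) mod 257 = 94

Answer: 94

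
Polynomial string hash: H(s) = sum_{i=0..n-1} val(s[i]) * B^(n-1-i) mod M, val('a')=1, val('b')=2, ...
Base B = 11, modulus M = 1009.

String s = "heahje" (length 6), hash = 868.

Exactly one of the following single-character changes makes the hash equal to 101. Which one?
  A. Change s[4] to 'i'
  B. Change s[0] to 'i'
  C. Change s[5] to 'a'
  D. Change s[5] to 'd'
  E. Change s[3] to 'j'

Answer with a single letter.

Answer: E

Derivation:
Option A: s[4]='j'->'i', delta=(9-10)*11^1 mod 1009 = 998, hash=868+998 mod 1009 = 857
Option B: s[0]='h'->'i', delta=(9-8)*11^5 mod 1009 = 620, hash=868+620 mod 1009 = 479
Option C: s[5]='e'->'a', delta=(1-5)*11^0 mod 1009 = 1005, hash=868+1005 mod 1009 = 864
Option D: s[5]='e'->'d', delta=(4-5)*11^0 mod 1009 = 1008, hash=868+1008 mod 1009 = 867
Option E: s[3]='h'->'j', delta=(10-8)*11^2 mod 1009 = 242, hash=868+242 mod 1009 = 101 <-- target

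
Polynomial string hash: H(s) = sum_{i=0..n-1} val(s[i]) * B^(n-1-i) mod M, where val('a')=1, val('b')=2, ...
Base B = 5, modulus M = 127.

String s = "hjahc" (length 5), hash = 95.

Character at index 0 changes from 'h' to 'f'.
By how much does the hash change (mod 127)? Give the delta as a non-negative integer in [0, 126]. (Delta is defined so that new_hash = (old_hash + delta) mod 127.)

Delta formula: (val(new) - val(old)) * B^(n-1-k) mod M
  val('f') - val('h') = 6 - 8 = -2
  B^(n-1-k) = 5^4 mod 127 = 117
  Delta = -2 * 117 mod 127 = 20

Answer: 20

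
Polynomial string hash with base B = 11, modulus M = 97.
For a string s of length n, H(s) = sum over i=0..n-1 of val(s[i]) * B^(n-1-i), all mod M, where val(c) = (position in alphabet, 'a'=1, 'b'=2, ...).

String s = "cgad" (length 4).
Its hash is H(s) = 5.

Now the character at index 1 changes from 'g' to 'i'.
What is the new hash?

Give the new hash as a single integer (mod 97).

val('g') = 7, val('i') = 9
Position k = 1, exponent = n-1-k = 2
B^2 mod M = 11^2 mod 97 = 24
Delta = (9 - 7) * 24 mod 97 = 48
New hash = (5 + 48) mod 97 = 53

Answer: 53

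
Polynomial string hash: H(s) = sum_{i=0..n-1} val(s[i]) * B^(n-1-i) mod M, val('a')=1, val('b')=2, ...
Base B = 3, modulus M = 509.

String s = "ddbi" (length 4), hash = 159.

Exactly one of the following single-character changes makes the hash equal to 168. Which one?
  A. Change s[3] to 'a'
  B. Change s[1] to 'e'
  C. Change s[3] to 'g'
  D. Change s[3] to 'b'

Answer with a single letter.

Answer: B

Derivation:
Option A: s[3]='i'->'a', delta=(1-9)*3^0 mod 509 = 501, hash=159+501 mod 509 = 151
Option B: s[1]='d'->'e', delta=(5-4)*3^2 mod 509 = 9, hash=159+9 mod 509 = 168 <-- target
Option C: s[3]='i'->'g', delta=(7-9)*3^0 mod 509 = 507, hash=159+507 mod 509 = 157
Option D: s[3]='i'->'b', delta=(2-9)*3^0 mod 509 = 502, hash=159+502 mod 509 = 152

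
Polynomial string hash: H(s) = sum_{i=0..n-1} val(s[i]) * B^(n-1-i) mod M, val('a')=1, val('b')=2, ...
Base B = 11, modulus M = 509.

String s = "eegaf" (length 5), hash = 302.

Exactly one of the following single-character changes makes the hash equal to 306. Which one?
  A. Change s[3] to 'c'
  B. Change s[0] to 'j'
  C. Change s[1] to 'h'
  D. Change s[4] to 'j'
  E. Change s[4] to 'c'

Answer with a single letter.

Option A: s[3]='a'->'c', delta=(3-1)*11^1 mod 509 = 22, hash=302+22 mod 509 = 324
Option B: s[0]='e'->'j', delta=(10-5)*11^4 mod 509 = 418, hash=302+418 mod 509 = 211
Option C: s[1]='e'->'h', delta=(8-5)*11^3 mod 509 = 430, hash=302+430 mod 509 = 223
Option D: s[4]='f'->'j', delta=(10-6)*11^0 mod 509 = 4, hash=302+4 mod 509 = 306 <-- target
Option E: s[4]='f'->'c', delta=(3-6)*11^0 mod 509 = 506, hash=302+506 mod 509 = 299

Answer: D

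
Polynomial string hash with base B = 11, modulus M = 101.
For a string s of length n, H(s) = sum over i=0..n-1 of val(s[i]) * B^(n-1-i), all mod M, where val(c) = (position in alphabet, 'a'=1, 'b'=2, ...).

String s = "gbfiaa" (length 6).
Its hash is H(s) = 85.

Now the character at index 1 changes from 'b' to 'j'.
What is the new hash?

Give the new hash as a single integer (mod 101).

Answer: 53

Derivation:
val('b') = 2, val('j') = 10
Position k = 1, exponent = n-1-k = 4
B^4 mod M = 11^4 mod 101 = 97
Delta = (10 - 2) * 97 mod 101 = 69
New hash = (85 + 69) mod 101 = 53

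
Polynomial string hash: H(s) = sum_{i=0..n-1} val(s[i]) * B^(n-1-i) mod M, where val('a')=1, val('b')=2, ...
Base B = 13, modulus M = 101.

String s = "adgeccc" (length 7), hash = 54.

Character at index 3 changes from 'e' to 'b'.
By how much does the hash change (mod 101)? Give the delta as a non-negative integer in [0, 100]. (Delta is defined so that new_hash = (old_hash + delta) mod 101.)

Delta formula: (val(new) - val(old)) * B^(n-1-k) mod M
  val('b') - val('e') = 2 - 5 = -3
  B^(n-1-k) = 13^3 mod 101 = 76
  Delta = -3 * 76 mod 101 = 75

Answer: 75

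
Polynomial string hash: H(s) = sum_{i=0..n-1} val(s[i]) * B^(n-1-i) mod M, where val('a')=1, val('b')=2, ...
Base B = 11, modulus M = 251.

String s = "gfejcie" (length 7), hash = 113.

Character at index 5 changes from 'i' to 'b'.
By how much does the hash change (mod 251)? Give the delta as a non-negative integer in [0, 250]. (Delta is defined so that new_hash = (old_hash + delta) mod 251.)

Delta formula: (val(new) - val(old)) * B^(n-1-k) mod M
  val('b') - val('i') = 2 - 9 = -7
  B^(n-1-k) = 11^1 mod 251 = 11
  Delta = -7 * 11 mod 251 = 174

Answer: 174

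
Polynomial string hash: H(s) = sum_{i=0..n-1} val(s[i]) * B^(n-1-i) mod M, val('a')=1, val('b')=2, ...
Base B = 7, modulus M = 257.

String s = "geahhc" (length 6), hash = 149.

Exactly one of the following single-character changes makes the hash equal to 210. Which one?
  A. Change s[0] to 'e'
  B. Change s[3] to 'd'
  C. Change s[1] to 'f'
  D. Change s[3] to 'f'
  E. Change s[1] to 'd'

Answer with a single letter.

Answer: B

Derivation:
Option A: s[0]='g'->'e', delta=(5-7)*7^5 mod 257 = 53, hash=149+53 mod 257 = 202
Option B: s[3]='h'->'d', delta=(4-8)*7^2 mod 257 = 61, hash=149+61 mod 257 = 210 <-- target
Option C: s[1]='e'->'f', delta=(6-5)*7^4 mod 257 = 88, hash=149+88 mod 257 = 237
Option D: s[3]='h'->'f', delta=(6-8)*7^2 mod 257 = 159, hash=149+159 mod 257 = 51
Option E: s[1]='e'->'d', delta=(4-5)*7^4 mod 257 = 169, hash=149+169 mod 257 = 61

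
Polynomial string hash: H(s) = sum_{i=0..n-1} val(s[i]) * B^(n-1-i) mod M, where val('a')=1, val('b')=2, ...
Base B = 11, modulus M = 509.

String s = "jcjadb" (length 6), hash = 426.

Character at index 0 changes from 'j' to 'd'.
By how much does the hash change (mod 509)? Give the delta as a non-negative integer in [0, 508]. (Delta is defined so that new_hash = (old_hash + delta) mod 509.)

Answer: 285

Derivation:
Delta formula: (val(new) - val(old)) * B^(n-1-k) mod M
  val('d') - val('j') = 4 - 10 = -6
  B^(n-1-k) = 11^5 mod 509 = 207
  Delta = -6 * 207 mod 509 = 285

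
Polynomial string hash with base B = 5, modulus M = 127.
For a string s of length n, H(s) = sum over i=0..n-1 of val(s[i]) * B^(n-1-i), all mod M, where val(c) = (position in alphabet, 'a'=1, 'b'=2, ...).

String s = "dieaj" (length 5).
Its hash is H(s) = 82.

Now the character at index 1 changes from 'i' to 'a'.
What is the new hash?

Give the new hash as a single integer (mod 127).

Answer: 98

Derivation:
val('i') = 9, val('a') = 1
Position k = 1, exponent = n-1-k = 3
B^3 mod M = 5^3 mod 127 = 125
Delta = (1 - 9) * 125 mod 127 = 16
New hash = (82 + 16) mod 127 = 98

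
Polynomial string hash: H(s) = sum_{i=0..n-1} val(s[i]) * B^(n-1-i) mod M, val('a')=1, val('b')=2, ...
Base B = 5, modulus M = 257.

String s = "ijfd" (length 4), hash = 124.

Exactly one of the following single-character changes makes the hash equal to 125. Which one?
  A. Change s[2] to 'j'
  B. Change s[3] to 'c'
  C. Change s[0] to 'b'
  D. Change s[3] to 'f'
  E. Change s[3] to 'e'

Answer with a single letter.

Answer: E

Derivation:
Option A: s[2]='f'->'j', delta=(10-6)*5^1 mod 257 = 20, hash=124+20 mod 257 = 144
Option B: s[3]='d'->'c', delta=(3-4)*5^0 mod 257 = 256, hash=124+256 mod 257 = 123
Option C: s[0]='i'->'b', delta=(2-9)*5^3 mod 257 = 153, hash=124+153 mod 257 = 20
Option D: s[3]='d'->'f', delta=(6-4)*5^0 mod 257 = 2, hash=124+2 mod 257 = 126
Option E: s[3]='d'->'e', delta=(5-4)*5^0 mod 257 = 1, hash=124+1 mod 257 = 125 <-- target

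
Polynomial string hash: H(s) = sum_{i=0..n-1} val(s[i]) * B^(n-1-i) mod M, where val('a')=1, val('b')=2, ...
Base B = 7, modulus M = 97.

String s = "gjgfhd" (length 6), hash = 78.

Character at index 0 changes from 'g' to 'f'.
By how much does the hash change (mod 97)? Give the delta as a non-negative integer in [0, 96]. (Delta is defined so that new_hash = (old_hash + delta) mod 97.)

Delta formula: (val(new) - val(old)) * B^(n-1-k) mod M
  val('f') - val('g') = 6 - 7 = -1
  B^(n-1-k) = 7^5 mod 97 = 26
  Delta = -1 * 26 mod 97 = 71

Answer: 71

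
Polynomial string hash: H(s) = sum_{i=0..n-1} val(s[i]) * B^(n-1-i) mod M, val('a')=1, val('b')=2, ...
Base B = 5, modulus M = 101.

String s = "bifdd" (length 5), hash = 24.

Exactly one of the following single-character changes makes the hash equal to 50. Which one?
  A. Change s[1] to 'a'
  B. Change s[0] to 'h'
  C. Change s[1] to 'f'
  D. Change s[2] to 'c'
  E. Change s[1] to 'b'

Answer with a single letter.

Option A: s[1]='i'->'a', delta=(1-9)*5^3 mod 101 = 10, hash=24+10 mod 101 = 34
Option B: s[0]='b'->'h', delta=(8-2)*5^4 mod 101 = 13, hash=24+13 mod 101 = 37
Option C: s[1]='i'->'f', delta=(6-9)*5^3 mod 101 = 29, hash=24+29 mod 101 = 53
Option D: s[2]='f'->'c', delta=(3-6)*5^2 mod 101 = 26, hash=24+26 mod 101 = 50 <-- target
Option E: s[1]='i'->'b', delta=(2-9)*5^3 mod 101 = 34, hash=24+34 mod 101 = 58

Answer: D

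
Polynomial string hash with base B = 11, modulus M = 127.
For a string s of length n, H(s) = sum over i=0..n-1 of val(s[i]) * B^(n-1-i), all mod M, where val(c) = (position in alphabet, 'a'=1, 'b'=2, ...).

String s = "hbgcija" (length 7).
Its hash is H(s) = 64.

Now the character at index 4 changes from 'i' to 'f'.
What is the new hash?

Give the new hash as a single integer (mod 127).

val('i') = 9, val('f') = 6
Position k = 4, exponent = n-1-k = 2
B^2 mod M = 11^2 mod 127 = 121
Delta = (6 - 9) * 121 mod 127 = 18
New hash = (64 + 18) mod 127 = 82

Answer: 82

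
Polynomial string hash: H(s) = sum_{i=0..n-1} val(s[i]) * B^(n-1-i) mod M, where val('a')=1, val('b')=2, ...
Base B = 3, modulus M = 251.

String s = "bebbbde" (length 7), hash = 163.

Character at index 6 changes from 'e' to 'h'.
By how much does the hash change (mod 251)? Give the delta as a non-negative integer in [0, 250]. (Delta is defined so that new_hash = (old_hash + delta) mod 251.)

Delta formula: (val(new) - val(old)) * B^(n-1-k) mod M
  val('h') - val('e') = 8 - 5 = 3
  B^(n-1-k) = 3^0 mod 251 = 1
  Delta = 3 * 1 mod 251 = 3

Answer: 3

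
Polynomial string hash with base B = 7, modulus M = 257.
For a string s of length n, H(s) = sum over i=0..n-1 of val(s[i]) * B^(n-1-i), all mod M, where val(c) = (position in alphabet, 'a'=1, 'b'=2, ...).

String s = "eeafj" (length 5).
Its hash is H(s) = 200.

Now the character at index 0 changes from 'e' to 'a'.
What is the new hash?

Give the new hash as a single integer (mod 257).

val('e') = 5, val('a') = 1
Position k = 0, exponent = n-1-k = 4
B^4 mod M = 7^4 mod 257 = 88
Delta = (1 - 5) * 88 mod 257 = 162
New hash = (200 + 162) mod 257 = 105

Answer: 105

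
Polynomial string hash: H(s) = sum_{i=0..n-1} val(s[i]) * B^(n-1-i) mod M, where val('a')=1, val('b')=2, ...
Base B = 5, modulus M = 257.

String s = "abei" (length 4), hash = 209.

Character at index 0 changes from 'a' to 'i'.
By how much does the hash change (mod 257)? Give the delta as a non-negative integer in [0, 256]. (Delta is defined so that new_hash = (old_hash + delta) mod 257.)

Delta formula: (val(new) - val(old)) * B^(n-1-k) mod M
  val('i') - val('a') = 9 - 1 = 8
  B^(n-1-k) = 5^3 mod 257 = 125
  Delta = 8 * 125 mod 257 = 229

Answer: 229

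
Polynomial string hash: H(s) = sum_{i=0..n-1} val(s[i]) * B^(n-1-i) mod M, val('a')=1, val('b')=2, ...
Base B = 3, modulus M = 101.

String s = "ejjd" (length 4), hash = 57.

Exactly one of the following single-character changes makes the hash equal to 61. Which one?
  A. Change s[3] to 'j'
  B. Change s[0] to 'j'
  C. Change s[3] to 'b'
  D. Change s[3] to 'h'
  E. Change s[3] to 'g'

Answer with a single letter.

Answer: D

Derivation:
Option A: s[3]='d'->'j', delta=(10-4)*3^0 mod 101 = 6, hash=57+6 mod 101 = 63
Option B: s[0]='e'->'j', delta=(10-5)*3^3 mod 101 = 34, hash=57+34 mod 101 = 91
Option C: s[3]='d'->'b', delta=(2-4)*3^0 mod 101 = 99, hash=57+99 mod 101 = 55
Option D: s[3]='d'->'h', delta=(8-4)*3^0 mod 101 = 4, hash=57+4 mod 101 = 61 <-- target
Option E: s[3]='d'->'g', delta=(7-4)*3^0 mod 101 = 3, hash=57+3 mod 101 = 60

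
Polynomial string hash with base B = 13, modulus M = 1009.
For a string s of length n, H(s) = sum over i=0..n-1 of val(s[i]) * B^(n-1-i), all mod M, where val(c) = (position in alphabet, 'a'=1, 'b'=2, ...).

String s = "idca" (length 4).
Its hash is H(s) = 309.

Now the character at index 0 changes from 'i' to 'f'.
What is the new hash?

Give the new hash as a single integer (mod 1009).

val('i') = 9, val('f') = 6
Position k = 0, exponent = n-1-k = 3
B^3 mod M = 13^3 mod 1009 = 179
Delta = (6 - 9) * 179 mod 1009 = 472
New hash = (309 + 472) mod 1009 = 781

Answer: 781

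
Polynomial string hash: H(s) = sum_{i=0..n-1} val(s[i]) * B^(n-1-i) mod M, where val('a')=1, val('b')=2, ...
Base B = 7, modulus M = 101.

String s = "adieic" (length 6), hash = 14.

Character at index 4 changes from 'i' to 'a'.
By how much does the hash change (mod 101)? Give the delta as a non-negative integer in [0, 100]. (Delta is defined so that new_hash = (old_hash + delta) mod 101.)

Delta formula: (val(new) - val(old)) * B^(n-1-k) mod M
  val('a') - val('i') = 1 - 9 = -8
  B^(n-1-k) = 7^1 mod 101 = 7
  Delta = -8 * 7 mod 101 = 45

Answer: 45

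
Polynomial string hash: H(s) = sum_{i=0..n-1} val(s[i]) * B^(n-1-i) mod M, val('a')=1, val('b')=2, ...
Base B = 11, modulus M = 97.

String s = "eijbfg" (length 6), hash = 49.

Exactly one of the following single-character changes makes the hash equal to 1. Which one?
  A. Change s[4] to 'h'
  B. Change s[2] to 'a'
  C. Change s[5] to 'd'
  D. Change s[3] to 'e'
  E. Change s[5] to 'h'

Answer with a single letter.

Answer: B

Derivation:
Option A: s[4]='f'->'h', delta=(8-6)*11^1 mod 97 = 22, hash=49+22 mod 97 = 71
Option B: s[2]='j'->'a', delta=(1-10)*11^3 mod 97 = 49, hash=49+49 mod 97 = 1 <-- target
Option C: s[5]='g'->'d', delta=(4-7)*11^0 mod 97 = 94, hash=49+94 mod 97 = 46
Option D: s[3]='b'->'e', delta=(5-2)*11^2 mod 97 = 72, hash=49+72 mod 97 = 24
Option E: s[5]='g'->'h', delta=(8-7)*11^0 mod 97 = 1, hash=49+1 mod 97 = 50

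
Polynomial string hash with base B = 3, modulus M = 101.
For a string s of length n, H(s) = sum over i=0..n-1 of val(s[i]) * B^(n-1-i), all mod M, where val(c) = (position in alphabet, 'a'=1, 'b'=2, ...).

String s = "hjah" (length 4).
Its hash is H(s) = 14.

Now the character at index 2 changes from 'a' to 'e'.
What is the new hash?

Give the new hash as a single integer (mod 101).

val('a') = 1, val('e') = 5
Position k = 2, exponent = n-1-k = 1
B^1 mod M = 3^1 mod 101 = 3
Delta = (5 - 1) * 3 mod 101 = 12
New hash = (14 + 12) mod 101 = 26

Answer: 26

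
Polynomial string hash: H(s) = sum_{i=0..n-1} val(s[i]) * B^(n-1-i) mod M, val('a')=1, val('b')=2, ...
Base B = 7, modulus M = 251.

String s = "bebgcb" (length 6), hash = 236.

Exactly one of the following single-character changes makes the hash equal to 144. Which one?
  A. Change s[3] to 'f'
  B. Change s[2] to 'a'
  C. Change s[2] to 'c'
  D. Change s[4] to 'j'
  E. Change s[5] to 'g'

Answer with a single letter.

Option A: s[3]='g'->'f', delta=(6-7)*7^2 mod 251 = 202, hash=236+202 mod 251 = 187
Option B: s[2]='b'->'a', delta=(1-2)*7^3 mod 251 = 159, hash=236+159 mod 251 = 144 <-- target
Option C: s[2]='b'->'c', delta=(3-2)*7^3 mod 251 = 92, hash=236+92 mod 251 = 77
Option D: s[4]='c'->'j', delta=(10-3)*7^1 mod 251 = 49, hash=236+49 mod 251 = 34
Option E: s[5]='b'->'g', delta=(7-2)*7^0 mod 251 = 5, hash=236+5 mod 251 = 241

Answer: B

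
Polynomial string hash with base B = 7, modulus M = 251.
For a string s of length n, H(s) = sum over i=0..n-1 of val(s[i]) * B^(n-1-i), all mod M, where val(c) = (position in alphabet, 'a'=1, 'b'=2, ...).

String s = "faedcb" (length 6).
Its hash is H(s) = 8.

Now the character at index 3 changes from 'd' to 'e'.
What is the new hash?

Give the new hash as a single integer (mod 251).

val('d') = 4, val('e') = 5
Position k = 3, exponent = n-1-k = 2
B^2 mod M = 7^2 mod 251 = 49
Delta = (5 - 4) * 49 mod 251 = 49
New hash = (8 + 49) mod 251 = 57

Answer: 57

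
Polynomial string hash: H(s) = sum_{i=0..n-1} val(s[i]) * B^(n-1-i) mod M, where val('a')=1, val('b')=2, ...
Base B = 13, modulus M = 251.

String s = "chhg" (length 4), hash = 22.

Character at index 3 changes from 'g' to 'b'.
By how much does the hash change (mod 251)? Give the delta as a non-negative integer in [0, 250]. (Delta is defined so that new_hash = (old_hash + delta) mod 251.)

Answer: 246

Derivation:
Delta formula: (val(new) - val(old)) * B^(n-1-k) mod M
  val('b') - val('g') = 2 - 7 = -5
  B^(n-1-k) = 13^0 mod 251 = 1
  Delta = -5 * 1 mod 251 = 246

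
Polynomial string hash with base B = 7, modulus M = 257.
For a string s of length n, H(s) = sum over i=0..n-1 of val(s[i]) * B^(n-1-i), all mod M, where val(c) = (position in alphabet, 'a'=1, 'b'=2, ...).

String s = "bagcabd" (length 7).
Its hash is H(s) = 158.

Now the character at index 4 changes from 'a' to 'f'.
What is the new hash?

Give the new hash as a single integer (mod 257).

Answer: 146

Derivation:
val('a') = 1, val('f') = 6
Position k = 4, exponent = n-1-k = 2
B^2 mod M = 7^2 mod 257 = 49
Delta = (6 - 1) * 49 mod 257 = 245
New hash = (158 + 245) mod 257 = 146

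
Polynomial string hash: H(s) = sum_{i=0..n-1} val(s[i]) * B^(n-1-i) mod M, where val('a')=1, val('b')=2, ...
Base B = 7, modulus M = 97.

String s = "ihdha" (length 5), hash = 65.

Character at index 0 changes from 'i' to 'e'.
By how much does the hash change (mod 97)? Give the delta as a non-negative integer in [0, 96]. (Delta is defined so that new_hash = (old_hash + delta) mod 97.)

Answer: 96

Derivation:
Delta formula: (val(new) - val(old)) * B^(n-1-k) mod M
  val('e') - val('i') = 5 - 9 = -4
  B^(n-1-k) = 7^4 mod 97 = 73
  Delta = -4 * 73 mod 97 = 96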